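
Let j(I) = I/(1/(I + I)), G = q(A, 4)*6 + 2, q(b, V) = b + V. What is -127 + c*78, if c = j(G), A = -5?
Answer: 2369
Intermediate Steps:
q(b, V) = V + b
G = -4 (G = (4 - 5)*6 + 2 = -1*6 + 2 = -6 + 2 = -4)
j(I) = 2*I**2 (j(I) = I/(1/(2*I)) = I/((1/(2*I))) = I*(2*I) = 2*I**2)
c = 32 (c = 2*(-4)**2 = 2*16 = 32)
-127 + c*78 = -127 + 32*78 = -127 + 2496 = 2369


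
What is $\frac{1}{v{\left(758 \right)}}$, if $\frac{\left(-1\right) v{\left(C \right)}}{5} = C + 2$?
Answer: $- \frac{1}{3800} \approx -0.00026316$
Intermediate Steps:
$v{\left(C \right)} = -10 - 5 C$ ($v{\left(C \right)} = - 5 \left(C + 2\right) = - 5 \left(2 + C\right) = -10 - 5 C$)
$\frac{1}{v{\left(758 \right)}} = \frac{1}{-10 - 3790} = \frac{1}{-3800} = - \frac{1}{3800}$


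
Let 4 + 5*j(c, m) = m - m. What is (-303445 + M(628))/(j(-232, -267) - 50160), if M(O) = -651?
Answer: 380120/62701 ≈ 6.0624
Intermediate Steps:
j(c, m) = -⅘ (j(c, m) = -⅘ + (m - m)/5 = -⅘ + (⅕)*0 = -⅘ + 0 = -⅘)
(-303445 + M(628))/(j(-232, -267) - 50160) = (-303445 - 651)/(-⅘ - 50160) = -304096/(-250804/5) = -304096*(-5/250804) = 380120/62701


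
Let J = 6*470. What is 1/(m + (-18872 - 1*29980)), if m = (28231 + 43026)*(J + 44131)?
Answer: 1/3345538555 ≈ 2.9891e-10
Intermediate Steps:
J = 2820
m = 3345587407 (m = (28231 + 43026)*(2820 + 44131) = 71257*46951 = 3345587407)
1/(m + (-18872 - 1*29980)) = 1/(3345587407 + (-18872 - 1*29980)) = 1/(3345587407 + (-18872 - 29980)) = 1/(3345587407 - 48852) = 1/3345538555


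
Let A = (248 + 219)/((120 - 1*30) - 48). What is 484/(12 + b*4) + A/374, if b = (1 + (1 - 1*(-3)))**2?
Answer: 2441/561 ≈ 4.3512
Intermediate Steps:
b = 25 (b = (1 + (1 + 3))**2 = (1 + 4)**2 = 5**2 = 25)
A = 467/42 (A = 467/((120 - 30) - 48) = 467/(90 - 48) = 467/42 ≈ 11.119)
484/(12 + b*4) + A/374 = 484/(12 + 25*4) + (467/42)/374 = 484/(12 + 100) + (467/42)*(1/374) = 484/112 + 467/15708 = 484*(1/112) + 467/15708 = 121/28 + 467/15708 = 2441/561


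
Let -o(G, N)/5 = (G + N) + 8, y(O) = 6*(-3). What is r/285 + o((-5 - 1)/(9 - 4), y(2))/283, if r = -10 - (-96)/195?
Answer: 287502/1747525 ≈ 0.16452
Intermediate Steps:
r = -618/65 (r = -10 - (-96)/195 = -10 - 1*(-32/65) = -10 + 32/65 = -618/65 ≈ -9.5077)
y(O) = -18
o(G, N) = -40 - 5*G - 5*N (o(G, N) = -5*((G + N) + 8) = -5*(8 + G + N) = -40 - 5*G - 5*N)
r/285 + o((-5 - 1)/(9 - 4), y(2))/283 = -618/65/285 + (-40 - 5*(-5 - 1)/(9 - 4) - 5*(-18))/283 = -618/65*1/285 + (-40 - (-30)/5 + 90)*(1/283) = -206/6175 + (-40 - (-30)/5 + 90)*(1/283) = -206/6175 + (-40 - 5*(-6/5) + 90)*(1/283) = -206/6175 + (-40 + 6 + 90)*(1/283) = -206/6175 + 56*(1/283) = -206/6175 + 56/283 = 287502/1747525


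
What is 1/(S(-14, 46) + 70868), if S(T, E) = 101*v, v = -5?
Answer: 1/70363 ≈ 1.4212e-5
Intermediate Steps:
S(T, E) = -505 (S(T, E) = 101*(-5) = -505)
1/(S(-14, 46) + 70868) = 1/(-505 + 70868) = 1/70363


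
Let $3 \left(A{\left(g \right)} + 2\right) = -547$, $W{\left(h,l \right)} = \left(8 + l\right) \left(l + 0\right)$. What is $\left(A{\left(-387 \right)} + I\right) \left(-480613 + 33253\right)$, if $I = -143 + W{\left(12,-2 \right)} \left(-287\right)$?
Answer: $-1394272000$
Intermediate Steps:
$W{\left(h,l \right)} = l \left(8 + l\right)$ ($W{\left(h,l \right)} = \left(8 + l\right) l = l \left(8 + l\right)$)
$A{\left(g \right)} = - \frac{553}{3}$ ($A{\left(g \right)} = -2 + \frac{1}{3} \left(-547\right) = -2 - \frac{547}{3} = - \frac{553}{3}$)
$I = 3301$ ($I = -143 + - 2 \left(8 - 2\right) \left(-287\right) = -143 + \left(-2\right) 6 \left(-287\right) = -143 - -3444 = -143 + 3444 = 3301$)
$\left(A{\left(-387 \right)} + I\right) \left(-480613 + 33253\right) = \left(- \frac{553}{3} + 3301\right) \left(-480613 + 33253\right) = \frac{9350}{3} \left(-447360\right) = -1394272000$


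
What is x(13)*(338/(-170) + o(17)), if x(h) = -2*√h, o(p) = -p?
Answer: 3228*√13/85 ≈ 136.93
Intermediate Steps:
x(13)*(338/(-170) + o(17)) = (-2*√13)*(338/(-170) - 1*17) = (-2*√13)*(338*(-1/170) - 17) = (-2*√13)*(-169/85 - 17) = -2*√13*(-1614/85) = 3228*√13/85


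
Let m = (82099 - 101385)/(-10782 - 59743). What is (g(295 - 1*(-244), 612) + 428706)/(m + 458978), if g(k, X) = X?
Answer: 15138825975/16184721368 ≈ 0.93538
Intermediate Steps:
m = 19286/70525 (m = -19286/(-70525) = -19286*(-1/70525) = 19286/70525 ≈ 0.27346)
(g(295 - 1*(-244), 612) + 428706)/(m + 458978) = (612 + 428706)/(19286/70525 + 458978) = 429318/(32369442736/70525) = 429318*(70525/32369442736) = 15138825975/16184721368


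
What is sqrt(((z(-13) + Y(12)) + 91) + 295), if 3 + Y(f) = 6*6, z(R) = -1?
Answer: sqrt(418) ≈ 20.445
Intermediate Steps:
Y(f) = 33 (Y(f) = -3 + 6*6 = -3 + 36 = 33)
sqrt(((z(-13) + Y(12)) + 91) + 295) = sqrt(((-1 + 33) + 91) + 295) = sqrt((32 + 91) + 295) = sqrt(123 + 295) = sqrt(418)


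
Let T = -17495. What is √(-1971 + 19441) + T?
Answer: -17495 + √17470 ≈ -17363.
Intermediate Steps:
√(-1971 + 19441) + T = √(-1971 + 19441) - 17495 = √17470 - 17495 = -17495 + √17470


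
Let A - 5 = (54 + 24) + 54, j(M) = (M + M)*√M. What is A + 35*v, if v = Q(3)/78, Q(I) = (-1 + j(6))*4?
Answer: 5273/39 + 280*√6/13 ≈ 187.96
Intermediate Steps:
j(M) = 2*M^(3/2) (j(M) = (2*M)*√M = 2*M^(3/2))
Q(I) = -4 + 48*√6 (Q(I) = (-1 + 2*6^(3/2))*4 = (-1 + 2*(6*√6))*4 = (-1 + 12*√6)*4 = -4 + 48*√6)
v = -2/39 + 8*√6/13 (v = (-4 + 48*√6)/78 = (-4 + 48*√6)*(1/78) = -2/39 + 8*√6/13 ≈ 1.4561)
A = 137 (A = 5 + ((54 + 24) + 54) = 5 + (78 + 54) = 5 + 132 = 137)
A + 35*v = 137 + 35*(-2/39 + 8*√6/13) = 137 + (-70/39 + 280*√6/13) = 5273/39 + 280*√6/13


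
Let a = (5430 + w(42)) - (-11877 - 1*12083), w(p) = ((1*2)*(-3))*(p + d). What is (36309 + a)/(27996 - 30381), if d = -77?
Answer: -65909/2385 ≈ -27.635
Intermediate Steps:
w(p) = 462 - 6*p (w(p) = ((1*2)*(-3))*(p - 77) = (2*(-3))*(-77 + p) = -6*(-77 + p) = 462 - 6*p)
a = 29600 (a = (5430 + (462 - 6*42)) - (-11877 - 1*12083) = (5430 + (462 - 252)) - (-11877 - 12083) = (5430 + 210) - 1*(-23960) = 5640 + 23960 = 29600)
(36309 + a)/(27996 - 30381) = (36309 + 29600)/(27996 - 30381) = 65909/(-2385) = 65909*(-1/2385) = -65909/2385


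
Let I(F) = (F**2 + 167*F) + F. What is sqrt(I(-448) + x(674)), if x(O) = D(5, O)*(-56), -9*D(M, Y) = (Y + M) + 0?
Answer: 14*sqrt(5954)/3 ≈ 360.09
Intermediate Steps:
D(M, Y) = -M/9 - Y/9 (D(M, Y) = -((Y + M) + 0)/9 = -((M + Y) + 0)/9 = -(M + Y)/9 = -M/9 - Y/9)
I(F) = F**2 + 168*F
x(O) = 280/9 + 56*O/9 (x(O) = (-1/9*5 - O/9)*(-56) = (-5/9 - O/9)*(-56) = 280/9 + 56*O/9)
sqrt(I(-448) + x(674)) = sqrt(-448*(168 - 448) + (280/9 + (56/9)*674)) = sqrt(-448*(-280) + (280/9 + 37744/9)) = sqrt(125440 + 38024/9) = sqrt(1166984/9) = 14*sqrt(5954)/3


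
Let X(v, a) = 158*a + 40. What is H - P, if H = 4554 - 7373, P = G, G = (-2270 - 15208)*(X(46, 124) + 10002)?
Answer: 517940233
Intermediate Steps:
X(v, a) = 40 + 158*a
G = -517943052 (G = (-2270 - 15208)*((40 + 158*124) + 10002) = -17478*((40 + 19592) + 10002) = -17478*(19632 + 10002) = -17478*29634 = -517943052)
P = -517943052
H = -2819
H - P = -2819 - 1*(-517943052) = -2819 + 517943052 = 517940233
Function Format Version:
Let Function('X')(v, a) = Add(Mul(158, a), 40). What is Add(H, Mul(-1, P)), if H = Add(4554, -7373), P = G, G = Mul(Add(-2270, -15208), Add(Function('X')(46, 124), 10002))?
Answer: 517940233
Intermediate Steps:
Function('X')(v, a) = Add(40, Mul(158, a))
G = -517943052 (G = Mul(Add(-2270, -15208), Add(Add(40, Mul(158, 124)), 10002)) = Mul(-17478, Add(Add(40, 19592), 10002)) = Mul(-17478, Add(19632, 10002)) = Mul(-17478, 29634) = -517943052)
P = -517943052
H = -2819
Add(H, Mul(-1, P)) = Add(-2819, Mul(-1, -517943052)) = Add(-2819, 517943052) = 517940233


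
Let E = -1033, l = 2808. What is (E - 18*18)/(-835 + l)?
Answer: -1357/1973 ≈ -0.68779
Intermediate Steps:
(E - 18*18)/(-835 + l) = (-1033 - 18*18)/(-835 + 2808) = (-1033 - 324)/1973 = -1357*1/1973 = -1357/1973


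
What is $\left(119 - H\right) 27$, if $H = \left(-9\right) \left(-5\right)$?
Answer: $1998$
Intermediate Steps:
$H = 45$
$\left(119 - H\right) 27 = \left(119 - 45\right) 27 = 74 \cdot 27 = 1998$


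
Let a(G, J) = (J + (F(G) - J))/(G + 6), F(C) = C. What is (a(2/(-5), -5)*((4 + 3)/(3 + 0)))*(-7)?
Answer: 7/6 ≈ 1.1667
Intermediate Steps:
a(G, J) = G/(6 + G) (a(G, J) = (J + (G - J))/(G + 6) = G/(6 + G))
(a(2/(-5), -5)*((4 + 3)/(3 + 0)))*(-7) = (((2/(-5))/(6 + 2/(-5)))*((4 + 3)/(3 + 0)))*(-7) = (((2*(-⅕))/(6 + 2*(-⅕)))*(7/3))*(-7) = ((-2/(5*(6 - ⅖)))*(7*(⅓)))*(-7) = (-2/(5*28/5)*(7/3))*(-7) = (-⅖*5/28*(7/3))*(-7) = -1/14*7/3*(-7) = -⅙*(-7) = 7/6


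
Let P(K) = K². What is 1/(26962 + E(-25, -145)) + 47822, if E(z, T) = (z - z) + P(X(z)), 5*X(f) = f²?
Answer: 2036595515/42587 ≈ 47822.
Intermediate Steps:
X(f) = f²/5
E(z, T) = z⁴/25 (E(z, T) = (z - z) + (z²/5)² = 0 + z⁴/25 = z⁴/25)
1/(26962 + E(-25, -145)) + 47822 = 1/(26962 + (1/25)*(-25)⁴) + 47822 = 1/(26962 + (1/25)*390625) + 47822 = 1/(26962 + 15625) + 47822 = 1/42587 + 47822 = 2036595515/42587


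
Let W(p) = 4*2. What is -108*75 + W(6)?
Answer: -8092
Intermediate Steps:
W(p) = 8
-108*75 + W(6) = -108*75 + 8 = -8100 + 8 = -8092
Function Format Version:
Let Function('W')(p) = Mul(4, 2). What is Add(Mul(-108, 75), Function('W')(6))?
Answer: -8092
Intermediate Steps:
Function('W')(p) = 8
Add(Mul(-108, 75), Function('W')(6)) = Add(Mul(-108, 75), 8) = Add(-8100, 8) = -8092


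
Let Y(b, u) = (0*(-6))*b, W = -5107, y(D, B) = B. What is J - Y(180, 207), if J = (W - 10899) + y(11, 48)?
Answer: -15958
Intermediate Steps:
Y(b, u) = 0 (Y(b, u) = 0*b = 0)
J = -15958 (J = (-5107 - 10899) + 48 = -16006 + 48 = -15958)
J - Y(180, 207) = -15958 - 1*0 = -15958 + 0 = -15958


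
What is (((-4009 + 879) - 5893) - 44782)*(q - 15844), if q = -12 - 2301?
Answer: 976937385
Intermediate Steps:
q = -2313
(((-4009 + 879) - 5893) - 44782)*(q - 15844) = (((-4009 + 879) - 5893) - 44782)*(-2313 - 15844) = ((-3130 - 5893) - 44782)*(-18157) = (-9023 - 44782)*(-18157) = -53805*(-18157) = 976937385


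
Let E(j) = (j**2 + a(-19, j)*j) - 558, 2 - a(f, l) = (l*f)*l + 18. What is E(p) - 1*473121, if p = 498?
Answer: 2346380205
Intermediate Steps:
a(f, l) = -16 - f*l**2 (a(f, l) = 2 - ((l*f)*l + 18) = 2 - ((f*l)*l + 18) = 2 - (f*l**2 + 18) = 2 - (18 + f*l**2) = 2 + (-18 - f*l**2) = -16 - f*l**2)
E(j) = -558 + j**2 + j*(-16 + 19*j**2) (E(j) = (j**2 + (-16 - 1*(-19)*j**2)*j) - 558 = (j**2 + (-16 + 19*j**2)*j) - 558 = (j**2 + j*(-16 + 19*j**2)) - 558 = -558 + j**2 + j*(-16 + 19*j**2))
E(p) - 1*473121 = (-558 + 498**2 + 498*(-16 + 19*498**2)) - 1*473121 = (-558 + 248004 + 498*(-16 + 19*248004)) - 473121 = (-558 + 248004 + 498*(-16 + 4712076)) - 473121 = (-558 + 248004 + 498*4712060) - 473121 = (-558 + 248004 + 2346605880) - 473121 = 2346853326 - 473121 = 2346380205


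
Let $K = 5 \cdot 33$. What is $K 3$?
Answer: $495$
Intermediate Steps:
$K = 165$
$K 3 = 165 \cdot 3 = 495$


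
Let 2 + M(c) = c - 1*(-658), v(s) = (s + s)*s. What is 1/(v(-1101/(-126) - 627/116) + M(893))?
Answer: 2967048/4661875513 ≈ 0.00063645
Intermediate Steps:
v(s) = 2*s² (v(s) = (2*s)*s = 2*s²)
M(c) = 656 + c (M(c) = -2 + (c - 1*(-658)) = -2 + (c + 658) = -2 + (658 + c) = 656 + c)
1/(v(-1101/(-126) - 627/116) + M(893)) = 1/(2*(-1101/(-126) - 627/116)² + (656 + 893)) = 1/(2*(-1101*(-1/126) - 627*1/116)² + 1549) = 1/(2*(367/42 - 627/116)² + 1549) = 1/(2*(8119/2436)² + 1549) = 1/(2*(65918161/5934096) + 1549) = 1/(65918161/2967048 + 1549) = 1/(4661875513/2967048) = 2967048/4661875513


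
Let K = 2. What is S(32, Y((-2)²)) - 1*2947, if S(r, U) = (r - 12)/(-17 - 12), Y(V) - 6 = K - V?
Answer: -85483/29 ≈ -2947.7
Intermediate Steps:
Y(V) = 8 - V (Y(V) = 6 + (2 - V) = 8 - V)
S(r, U) = 12/29 - r/29 (S(r, U) = (-12 + r)/(-29) = (-12 + r)*(-1/29) = 12/29 - r/29)
S(32, Y((-2)²)) - 1*2947 = (12/29 - 1/29*32) - 1*2947 = (12/29 - 32/29) - 2947 = -20/29 - 2947 = -85483/29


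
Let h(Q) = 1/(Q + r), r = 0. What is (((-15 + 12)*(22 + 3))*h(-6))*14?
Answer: 175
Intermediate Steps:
h(Q) = 1/Q (h(Q) = 1/(Q + 0) = 1/Q)
(((-15 + 12)*(22 + 3))*h(-6))*14 = (((-15 + 12)*(22 + 3))/(-6))*14 = (-3*25*(-⅙))*14 = -75*(-⅙)*14 = (25/2)*14 = 175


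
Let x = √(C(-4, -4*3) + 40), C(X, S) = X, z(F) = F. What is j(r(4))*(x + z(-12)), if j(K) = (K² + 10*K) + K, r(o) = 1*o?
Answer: -360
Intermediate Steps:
r(o) = o
j(K) = K² + 11*K
x = 6 (x = √(-4 + 40) = √36 = 6)
j(r(4))*(x + z(-12)) = (4*(11 + 4))*(6 - 12) = (4*15)*(-6) = 60*(-6) = -360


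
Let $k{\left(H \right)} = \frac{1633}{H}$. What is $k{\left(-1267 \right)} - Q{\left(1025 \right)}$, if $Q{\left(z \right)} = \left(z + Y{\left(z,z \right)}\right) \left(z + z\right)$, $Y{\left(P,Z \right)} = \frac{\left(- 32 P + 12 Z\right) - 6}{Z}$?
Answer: $- \frac{2610323179}{1267} \approx -2.0602 \cdot 10^{6}$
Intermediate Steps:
$Y{\left(P,Z \right)} = \frac{-6 - 32 P + 12 Z}{Z}$
$Q{\left(z \right)} = 2 z \left(z + \frac{2 \left(-3 - 10 z\right)}{z}\right)$ ($Q{\left(z \right)} = \left(z + \frac{2 \left(-3 - 16 z + 6 z\right)}{z}\right) \left(z + z\right) = \left(z + \frac{2 \left(-3 - 10 z\right)}{z}\right) 2 z = 2 z \left(z + \frac{2 \left(-3 - 10 z\right)}{z}\right)$)
$k{\left(-1267 \right)} - Q{\left(1025 \right)} = \frac{1633}{-1267} - \left(-12 - 41000 + 2 \cdot 1025^{2}\right) = 1633 \left(- \frac{1}{1267}\right) - \left(-12 - 41000 + 2 \cdot 1050625\right) = - \frac{1633}{1267} - \left(-12 - 41000 + 2101250\right) = - \frac{1633}{1267} - 2060238 = - \frac{2610323179}{1267}$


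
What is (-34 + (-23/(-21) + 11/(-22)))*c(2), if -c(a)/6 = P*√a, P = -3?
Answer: -4209*√2/7 ≈ -850.35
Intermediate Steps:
c(a) = 18*√a (c(a) = -(-18)*√a = 18*√a)
(-34 + (-23/(-21) + 11/(-22)))*c(2) = (-34 + (-23/(-21) + 11/(-22)))*(18*√2) = (-34 + (-23*(-1/21) + 11*(-1/22)))*(18*√2) = (-34 + (23/21 - ½))*(18*√2) = (-34 + 25/42)*(18*√2) = -4209*√2/7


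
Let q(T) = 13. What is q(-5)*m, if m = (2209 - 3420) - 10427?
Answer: -151294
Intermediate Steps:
m = -11638 (m = -1211 - 10427 = -11638)
q(-5)*m = 13*(-11638) = -151294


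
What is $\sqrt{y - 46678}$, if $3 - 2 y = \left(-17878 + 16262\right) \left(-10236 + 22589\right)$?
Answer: $\frac{\sqrt{39738190}}{2} \approx 3151.9$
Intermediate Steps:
$y = \frac{19962451}{2}$ ($y = \frac{3}{2} - \frac{\left(-17878 + 16262\right) \left(-10236 + 22589\right)}{2} = \frac{3}{2} - \frac{\left(-1616\right) 12353}{2} = \frac{3}{2} - -9981224 = \frac{3}{2} + 9981224 = \frac{19962451}{2} \approx 9.9812 \cdot 10^{6}$)
$\sqrt{y - 46678} = \sqrt{\frac{19962451}{2} - 46678} = \sqrt{\frac{19869095}{2}} = \frac{\sqrt{39738190}}{2}$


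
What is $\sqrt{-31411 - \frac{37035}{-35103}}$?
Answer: $\frac{i \sqrt{4300442389966}}{11701} \approx 177.23 i$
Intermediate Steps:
$\sqrt{-31411 - \frac{37035}{-35103}} = \sqrt{-31411 - - \frac{12345}{11701}} = \sqrt{-31411 + \frac{12345}{11701}} = \sqrt{- \frac{367527766}{11701}} = \frac{i \sqrt{4300442389966}}{11701}$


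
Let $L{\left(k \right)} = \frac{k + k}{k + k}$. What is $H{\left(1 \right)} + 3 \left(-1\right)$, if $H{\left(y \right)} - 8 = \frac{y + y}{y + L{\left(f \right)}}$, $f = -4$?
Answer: $6$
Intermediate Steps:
$L{\left(k \right)} = 1$ ($L{\left(k \right)} = \frac{2 k}{2 k} = 2 k \frac{1}{2 k} = 1$)
$H{\left(y \right)} = 8 + \frac{2 y}{1 + y}$ ($H{\left(y \right)} = 8 + \frac{y + y}{y + 1} = 8 + \frac{2 y}{1 + y}$)
$H{\left(1 \right)} + 3 \left(-1\right) = \frac{2 \left(4 + 5 \cdot 1\right)}{1 + 1} + 3 \left(-1\right) = \frac{2 \left(4 + 5\right)}{2} - 3 = 2 \cdot \frac{1}{2} \cdot 9 - 3 = 9 - 3 = 6$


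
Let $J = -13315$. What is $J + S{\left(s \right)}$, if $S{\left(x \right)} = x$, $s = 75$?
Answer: $-13240$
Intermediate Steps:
$J + S{\left(s \right)} = -13315 + 75 = -13240$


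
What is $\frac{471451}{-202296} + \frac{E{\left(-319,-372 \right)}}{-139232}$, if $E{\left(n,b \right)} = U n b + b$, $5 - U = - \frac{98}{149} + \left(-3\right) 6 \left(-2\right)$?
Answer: $\frac{3086315598619}{131148294504} \approx 23.533$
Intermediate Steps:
$U = - \frac{4521}{149}$ ($U = 5 - \left(- \frac{98}{149} + \left(-3\right) 6 \left(-2\right)\right) = 5 - \left(\left(-98\right) \frac{1}{149} - -36\right) = 5 - \left(- \frac{98}{149} + 36\right) = 5 - \frac{5266}{149} = - \frac{4521}{149} \approx -30.342$)
$E{\left(n,b \right)} = b - \frac{4521 b n}{149}$ ($E{\left(n,b \right)} = - \frac{4521 n}{149} b + b = - \frac{4521 b n}{149} + b = b - \frac{4521 b n}{149}$)
$\frac{471451}{-202296} + \frac{E{\left(-319,-372 \right)}}{-139232} = \frac{471451}{-202296} + \frac{\frac{1}{149} \left(-372\right) \left(149 - -1442199\right)}{-139232} = 471451 \left(- \frac{1}{202296}\right) + \frac{1}{149} \left(-372\right) \left(149 + 1442199\right) \left(- \frac{1}{139232}\right) = - \frac{471451}{202296} + \frac{1}{149} \left(-372\right) 1442348 \left(- \frac{1}{139232}\right) = - \frac{471451}{202296} - - \frac{33534591}{1296598} = - \frac{471451}{202296} + \frac{33534591}{1296598} = \frac{3086315598619}{131148294504}$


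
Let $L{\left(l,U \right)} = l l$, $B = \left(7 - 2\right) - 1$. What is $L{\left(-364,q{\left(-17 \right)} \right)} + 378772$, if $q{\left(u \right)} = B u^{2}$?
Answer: $511268$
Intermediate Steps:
$B = 4$ ($B = 5 - 1 = 4$)
$q{\left(u \right)} = 4 u^{2}$
$L{\left(l,U \right)} = l^{2}$
$L{\left(-364,q{\left(-17 \right)} \right)} + 378772 = \left(-364\right)^{2} + 378772 = 132496 + 378772 = 511268$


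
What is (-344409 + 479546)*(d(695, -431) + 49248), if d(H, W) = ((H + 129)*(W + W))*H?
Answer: -66703746444944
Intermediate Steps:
d(H, W) = 2*H*W*(129 + H) (d(H, W) = ((129 + H)*(2*W))*H = (2*W*(129 + H))*H = 2*H*W*(129 + H))
(-344409 + 479546)*(d(695, -431) + 49248) = (-344409 + 479546)*(2*695*(-431)*(129 + 695) + 49248) = 135137*(2*695*(-431)*824 + 49248) = 135137*(-493650160 + 49248) = 135137*(-493600912) = -66703746444944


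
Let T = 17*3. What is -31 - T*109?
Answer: -5590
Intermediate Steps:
T = 51
-31 - T*109 = -31 - 1*51*109 = -31 - 51*109 = -31 - 5559 = -5590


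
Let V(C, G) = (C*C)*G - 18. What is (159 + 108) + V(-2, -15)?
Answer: 189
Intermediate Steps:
V(C, G) = -18 + G*C**2 (V(C, G) = C**2*G - 18 = G*C**2 - 18 = -18 + G*C**2)
(159 + 108) + V(-2, -15) = (159 + 108) + (-18 - 15*(-2)**2) = 267 + (-18 - 15*4) = 267 + (-18 - 60) = 267 - 78 = 189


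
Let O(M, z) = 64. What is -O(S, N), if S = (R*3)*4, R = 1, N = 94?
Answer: -64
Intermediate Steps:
S = 12 (S = (1*3)*4 = 3*4 = 12)
-O(S, N) = -1*64 = -64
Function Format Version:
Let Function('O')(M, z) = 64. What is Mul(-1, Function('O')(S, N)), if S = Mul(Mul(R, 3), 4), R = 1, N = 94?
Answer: -64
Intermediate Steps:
S = 12 (S = Mul(Mul(1, 3), 4) = Mul(3, 4) = 12)
Mul(-1, Function('O')(S, N)) = Mul(-1, 64) = -64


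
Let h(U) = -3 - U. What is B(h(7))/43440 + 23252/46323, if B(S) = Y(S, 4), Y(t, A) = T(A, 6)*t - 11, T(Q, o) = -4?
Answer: 337136749/670757040 ≈ 0.50262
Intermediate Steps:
Y(t, A) = -11 - 4*t (Y(t, A) = -4*t - 11 = -11 - 4*t)
B(S) = -11 - 4*S
B(h(7))/43440 + 23252/46323 = (-11 - 4*(-3 - 1*7))/43440 + 23252/46323 = (-11 - 4*(-3 - 7))*(1/43440) + 23252*(1/46323) = (-11 - 4*(-10))*(1/43440) + 23252/46323 = (-11 + 40)*(1/43440) + 23252/46323 = 29*(1/43440) + 23252/46323 = 29/43440 + 23252/46323 = 337136749/670757040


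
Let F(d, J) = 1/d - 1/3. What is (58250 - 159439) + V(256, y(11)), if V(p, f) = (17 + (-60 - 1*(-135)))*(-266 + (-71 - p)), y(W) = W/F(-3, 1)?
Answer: -155745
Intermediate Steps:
F(d, J) = -⅓ + 1/d (F(d, J) = 1/d - 1*⅓ = 1/d - ⅓ = -⅓ + 1/d)
y(W) = -3*W/2 (y(W) = W/(((⅓)*(3 - 1*(-3))/(-3))) = W/(((⅓)*(-⅓)*(3 + 3))) = W/(((⅓)*(-⅓)*6)) = W/(-⅔) = W*(-3/2) = -3*W/2)
V(p, f) = -31004 - 92*p (V(p, f) = (17 + (-60 + 135))*(-337 - p) = (17 + 75)*(-337 - p) = 92*(-337 - p) = -31004 - 92*p)
(58250 - 159439) + V(256, y(11)) = (58250 - 159439) + (-31004 - 92*256) = -101189 + (-31004 - 23552) = -101189 - 54556 = -155745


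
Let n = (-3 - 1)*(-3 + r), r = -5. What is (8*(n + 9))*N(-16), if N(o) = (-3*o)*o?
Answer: -251904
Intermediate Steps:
n = 32 (n = (-3 - 1)*(-3 - 5) = -4*(-8) = 32)
N(o) = -3*o²
(8*(n + 9))*N(-16) = (8*(32 + 9))*(-3*(-16)²) = (8*41)*(-3*256) = 328*(-768) = -251904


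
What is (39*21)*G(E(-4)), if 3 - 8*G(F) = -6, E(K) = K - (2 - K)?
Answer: 7371/8 ≈ 921.38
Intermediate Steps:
E(K) = -2 + 2*K (E(K) = K + (-2 + K) = -2 + 2*K)
G(F) = 9/8 (G(F) = 3/8 - 1/8*(-6) = 3/8 + 3/4 = 9/8)
(39*21)*G(E(-4)) = (39*21)*(9/8) = 819*(9/8) = 7371/8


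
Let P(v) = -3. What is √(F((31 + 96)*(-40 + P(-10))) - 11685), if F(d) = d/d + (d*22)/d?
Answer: 7*I*√238 ≈ 107.99*I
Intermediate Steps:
F(d) = 23 (F(d) = 1 + (22*d)/d = 1 + 22 = 23)
√(F((31 + 96)*(-40 + P(-10))) - 11685) = √(23 - 11685) = √(-11662) = 7*I*√238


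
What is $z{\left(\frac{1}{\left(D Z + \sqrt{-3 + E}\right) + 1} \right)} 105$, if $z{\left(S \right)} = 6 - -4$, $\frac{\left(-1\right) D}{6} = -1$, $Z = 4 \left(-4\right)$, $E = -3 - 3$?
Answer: $1050$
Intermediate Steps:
$E = -6$ ($E = -3 - 3 = -6$)
$Z = -16$
$D = 6$ ($D = \left(-6\right) \left(-1\right) = 6$)
$z{\left(S \right)} = 10$ ($z{\left(S \right)} = 6 + 4 = 10$)
$z{\left(\frac{1}{\left(D Z + \sqrt{-3 + E}\right) + 1} \right)} 105 = 10 \cdot 105 = 1050$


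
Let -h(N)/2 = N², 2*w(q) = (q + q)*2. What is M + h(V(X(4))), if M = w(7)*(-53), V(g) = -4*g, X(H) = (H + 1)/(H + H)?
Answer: -1509/2 ≈ -754.50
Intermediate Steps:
X(H) = (1 + H)/(2*H) (X(H) = (1 + H)/((2*H)) = (1 + H)*(1/(2*H)) = (1 + H)/(2*H))
w(q) = 2*q (w(q) = ((q + q)*2)/2 = ((2*q)*2)/2 = (4*q)/2 = 2*q)
h(N) = -2*N²
M = -742 (M = (2*7)*(-53) = 14*(-53) = -742)
M + h(V(X(4))) = -742 - 2*(1 + 4)²/4 = -742 - 2*(-2*5/4)² = -742 - 2*(-4*5/8)² = -742 - 2*(-5/2)² = -742 - 2*25/4 = -742 - 25/2 = -1509/2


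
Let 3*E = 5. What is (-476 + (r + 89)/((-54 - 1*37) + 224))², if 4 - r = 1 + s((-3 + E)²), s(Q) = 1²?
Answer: 81558961/361 ≈ 2.2593e+5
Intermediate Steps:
E = 5/3 (E = (⅓)*5 = 5/3 ≈ 1.6667)
s(Q) = 1
r = 2 (r = 4 - (1 + 1) = 4 - 1*2 = 4 - 2 = 2)
(-476 + (r + 89)/((-54 - 1*37) + 224))² = (-476 + (2 + 89)/((-54 - 1*37) + 224))² = (-476 + 91/((-54 - 37) + 224))² = (-476 + 91/(-91 + 224))² = (-476 + 91/133)² = (-476 + 91*(1/133))² = (-476 + 13/19)² = (-9031/19)² = 81558961/361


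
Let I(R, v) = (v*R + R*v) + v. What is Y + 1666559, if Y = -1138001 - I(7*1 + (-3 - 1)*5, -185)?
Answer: 523933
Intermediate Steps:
I(R, v) = v + 2*R*v (I(R, v) = (R*v + R*v) + v = 2*R*v + v = v + 2*R*v)
Y = -1142626 (Y = -1138001 - (-185)*(1 + 2*(7*1 + (-3 - 1)*5)) = -1138001 - (-185)*(1 + 2*(7 - 4*5)) = -1138001 - (-185)*(1 + 2*(7 - 20)) = -1138001 - (-185)*(1 + 2*(-13)) = -1138001 - (-185)*(1 - 26) = -1138001 - (-185)*(-25) = -1138001 - 1*4625 = -1138001 - 4625 = -1142626)
Y + 1666559 = -1142626 + 1666559 = 523933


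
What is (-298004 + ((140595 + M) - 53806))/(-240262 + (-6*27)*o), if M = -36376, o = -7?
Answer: 247591/239128 ≈ 1.0354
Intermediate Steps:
(-298004 + ((140595 + M) - 53806))/(-240262 + (-6*27)*o) = (-298004 + ((140595 - 36376) - 53806))/(-240262 - 6*27*(-7)) = (-298004 + (104219 - 53806))/(-240262 - 162*(-7)) = (-298004 + 50413)/(-240262 + 1134) = -247591/(-239128) = -247591*(-1/239128) = 247591/239128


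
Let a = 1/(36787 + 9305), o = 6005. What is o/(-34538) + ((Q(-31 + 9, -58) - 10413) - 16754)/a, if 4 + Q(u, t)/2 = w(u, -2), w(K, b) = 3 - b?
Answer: -43244656104845/34538 ≈ -1.2521e+9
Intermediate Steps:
Q(u, t) = 2 (Q(u, t) = -8 + 2*(3 - 1*(-2)) = -8 + 2*(3 + 2) = -8 + 2*5 = -8 + 10 = 2)
a = 1/46092 ≈ 2.1696e-5
o/(-34538) + ((Q(-31 + 9, -58) - 10413) - 16754)/a = 6005/(-34538) + ((2 - 10413) - 16754)/(1/46092) = 6005*(-1/34538) + (-10411 - 16754)*46092 = -6005/34538 - 27165*46092 = -6005/34538 - 1252089180 = -43244656104845/34538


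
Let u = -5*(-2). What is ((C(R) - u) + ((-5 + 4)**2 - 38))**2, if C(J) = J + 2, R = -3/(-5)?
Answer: 49284/25 ≈ 1971.4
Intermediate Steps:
R = 3/5 (R = -3*(-1/5) = 3/5 ≈ 0.60000)
u = 10
C(J) = 2 + J
((C(R) - u) + ((-5 + 4)**2 - 38))**2 = (((2 + 3/5) - 1*10) + ((-5 + 4)**2 - 38))**2 = ((13/5 - 10) + ((-1)**2 - 38))**2 = (-37/5 + (1 - 38))**2 = (-37/5 - 37)**2 = (-222/5)**2 = 49284/25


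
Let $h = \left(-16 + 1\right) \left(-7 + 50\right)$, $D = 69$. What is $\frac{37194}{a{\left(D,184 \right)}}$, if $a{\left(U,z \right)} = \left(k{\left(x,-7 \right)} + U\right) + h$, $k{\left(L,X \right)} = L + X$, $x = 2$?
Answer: $- \frac{37194}{581} \approx -64.017$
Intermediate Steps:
$h = -645$ ($h = \left(-15\right) 43 = -645$)
$a{\left(U,z \right)} = -650 + U$ ($a{\left(U,z \right)} = \left(\left(2 - 7\right) + U\right) - 645 = \left(-5 + U\right) - 645 = -650 + U$)
$\frac{37194}{a{\left(D,184 \right)}} = \frac{37194}{-650 + 69} = \frac{37194}{-581} = 37194 \left(- \frac{1}{581}\right) = - \frac{37194}{581}$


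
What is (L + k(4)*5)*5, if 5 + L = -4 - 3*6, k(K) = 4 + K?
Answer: 65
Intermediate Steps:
L = -27 (L = -5 + (-4 - 3*6) = -5 + (-4 - 18) = -5 - 22 = -27)
(L + k(4)*5)*5 = (-27 + (4 + 4)*5)*5 = (-27 + 8*5)*5 = (-27 + 40)*5 = 13*5 = 65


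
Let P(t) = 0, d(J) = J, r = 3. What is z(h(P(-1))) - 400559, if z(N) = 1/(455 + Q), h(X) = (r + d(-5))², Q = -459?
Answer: -1602237/4 ≈ -4.0056e+5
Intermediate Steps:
h(X) = 4 (h(X) = (3 - 5)² = (-2)² = 4)
z(N) = -¼ (z(N) = 1/(455 - 459) = 1/(-4) = -¼)
z(h(P(-1))) - 400559 = -¼ - 400559 = -1602237/4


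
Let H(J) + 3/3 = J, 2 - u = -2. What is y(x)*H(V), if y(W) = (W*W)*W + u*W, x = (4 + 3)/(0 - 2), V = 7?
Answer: -1365/4 ≈ -341.25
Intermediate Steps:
u = 4 (u = 2 - 1*(-2) = 2 + 2 = 4)
x = -7/2 (x = 7/(-2) = 7*(-½) = -7/2 ≈ -3.5000)
H(J) = -1 + J
y(W) = W³ + 4*W (y(W) = (W*W)*W + 4*W = W²*W + 4*W = W³ + 4*W)
y(x)*H(V) = (-7*(4 + (-7/2)²)/2)*(-1 + 7) = -7*(4 + 49/4)/2*6 = -7/2*65/4*6 = -455/8*6 = -1365/4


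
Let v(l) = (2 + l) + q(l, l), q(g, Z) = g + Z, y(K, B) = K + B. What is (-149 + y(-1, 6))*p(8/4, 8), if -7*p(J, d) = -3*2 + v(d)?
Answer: 2880/7 ≈ 411.43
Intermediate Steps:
y(K, B) = B + K
q(g, Z) = Z + g
v(l) = 2 + 3*l (v(l) = (2 + l) + (l + l) = (2 + l) + 2*l = 2 + 3*l)
p(J, d) = 4/7 - 3*d/7 (p(J, d) = -(-3*2 + (2 + 3*d))/7 = -(-6 + (2 + 3*d))/7 = -(-4 + 3*d)/7 = 4/7 - 3*d/7)
(-149 + y(-1, 6))*p(8/4, 8) = (-149 + (6 - 1))*(4/7 - 3/7*8) = (-149 + 5)*(4/7 - 24/7) = -144*(-20/7) = 2880/7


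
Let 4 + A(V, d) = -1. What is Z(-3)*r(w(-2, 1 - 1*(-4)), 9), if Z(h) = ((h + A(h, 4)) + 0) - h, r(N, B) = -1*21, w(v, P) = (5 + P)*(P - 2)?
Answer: 105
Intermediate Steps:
A(V, d) = -5 (A(V, d) = -4 - 1 = -5)
w(v, P) = (-2 + P)*(5 + P) (w(v, P) = (5 + P)*(-2 + P) = (-2 + P)*(5 + P))
r(N, B) = -21
Z(h) = -5 (Z(h) = ((h - 5) + 0) - h = ((-5 + h) + 0) - h = (-5 + h) - h = -5)
Z(-3)*r(w(-2, 1 - 1*(-4)), 9) = -5*(-21) = 105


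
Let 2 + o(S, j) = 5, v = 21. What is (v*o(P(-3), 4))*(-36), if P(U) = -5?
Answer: -2268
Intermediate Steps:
o(S, j) = 3 (o(S, j) = -2 + 5 = 3)
(v*o(P(-3), 4))*(-36) = (21*3)*(-36) = 63*(-36) = -2268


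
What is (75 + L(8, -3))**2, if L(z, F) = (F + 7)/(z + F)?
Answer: 143641/25 ≈ 5745.6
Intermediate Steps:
L(z, F) = (7 + F)/(F + z)
(75 + L(8, -3))**2 = (75 + (7 - 3)/(-3 + 8))**2 = (75 + 4/5)**2 = (379/5)**2 = 143641/25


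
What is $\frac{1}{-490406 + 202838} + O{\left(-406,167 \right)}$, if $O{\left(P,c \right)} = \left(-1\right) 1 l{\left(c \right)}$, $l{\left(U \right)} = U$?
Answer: $- \frac{48023857}{287568} \approx -167.0$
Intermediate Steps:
$O{\left(P,c \right)} = - c$ ($O{\left(P,c \right)} = \left(-1\right) 1 c = - c$)
$\frac{1}{-490406 + 202838} + O{\left(-406,167 \right)} = \frac{1}{-490406 + 202838} - 167 = \frac{1}{-287568} - 167 = - \frac{1}{287568} - 167 = - \frac{48023857}{287568}$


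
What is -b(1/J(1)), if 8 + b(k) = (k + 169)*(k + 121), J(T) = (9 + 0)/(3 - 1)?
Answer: -1660945/81 ≈ -20506.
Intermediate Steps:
J(T) = 9/2
b(k) = -8 + (121 + k)*(169 + k) (b(k) = -8 + (k + 169)*(k + 121) = -8 + (169 + k)*(121 + k) = -8 + (121 + k)*(169 + k))
-b(1/J(1)) = -(20441 + (1/(9/2))² + 290/(9/2)) = -(20441 + (2/9)² + 290*(2/9)) = -(20441 + 4/81 + 580/9) = -1*1660945/81 = -1660945/81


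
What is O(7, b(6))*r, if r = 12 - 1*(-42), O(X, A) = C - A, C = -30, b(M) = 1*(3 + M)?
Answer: -2106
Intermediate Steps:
b(M) = 3 + M
O(X, A) = -30 - A
r = 54 (r = 12 + 42 = 54)
O(7, b(6))*r = (-30 - (3 + 6))*54 = (-30 - 1*9)*54 = (-30 - 9)*54 = -39*54 = -2106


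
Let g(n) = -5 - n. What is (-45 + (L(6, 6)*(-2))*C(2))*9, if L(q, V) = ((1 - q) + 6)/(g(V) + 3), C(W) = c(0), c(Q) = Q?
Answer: -405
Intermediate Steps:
C(W) = 0
L(q, V) = (7 - q)/(-2 - V) (L(q, V) = ((1 - q) + 6)/((-5 - V) + 3) = (7 - q)/(-2 - V))
(-45 + (L(6, 6)*(-2))*C(2))*9 = (-45 + (((-7 + 6)/(2 + 6))*(-2))*0)*9 = (-45 + ((-1/8)*(-2))*0)*9 = (-45 + (((1/8)*(-1))*(-2))*0)*9 = (-45 - 1/8*(-2)*0)*9 = (-45 + (1/4)*0)*9 = (-45 + 0)*9 = -45*9 = -405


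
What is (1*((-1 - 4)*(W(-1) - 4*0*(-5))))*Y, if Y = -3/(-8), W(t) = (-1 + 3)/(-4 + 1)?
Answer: 5/4 ≈ 1.2500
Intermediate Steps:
W(t) = -2/3 (W(t) = 2/(-3) = 2*(-1/3) = -2/3)
Y = 3/8 (Y = -3*(-1/8) = 3/8 ≈ 0.37500)
(1*((-1 - 4)*(W(-1) - 4*0*(-5))))*Y = (1*((-1 - 4)*(-2/3 - 4*0*(-5))))*(3/8) = (1*(-5*(-2/3 + 0*(-5))))*(3/8) = (1*(-5*(-2/3 + 0)))*(3/8) = (1*(-5*(-2/3)))*(3/8) = (1*(10/3))*(3/8) = (10/3)*(3/8) = 5/4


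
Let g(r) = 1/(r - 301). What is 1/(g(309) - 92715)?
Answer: -8/741719 ≈ -1.0786e-5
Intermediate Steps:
g(r) = 1/(-301 + r)
1/(g(309) - 92715) = 1/(1/(-301 + 309) - 92715) = 1/(1/8 - 92715) = 1/(⅛ - 92715) = 1/(-741719/8) = -8/741719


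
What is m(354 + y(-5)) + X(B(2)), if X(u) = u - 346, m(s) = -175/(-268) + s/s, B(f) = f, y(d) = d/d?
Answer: -91749/268 ≈ -342.35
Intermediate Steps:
y(d) = 1
m(s) = 443/268 (m(s) = -175*(-1/268) + 1 = 175/268 + 1 = 443/268)
X(u) = -346 + u
m(354 + y(-5)) + X(B(2)) = 443/268 + (-346 + 2) = 443/268 - 344 = -91749/268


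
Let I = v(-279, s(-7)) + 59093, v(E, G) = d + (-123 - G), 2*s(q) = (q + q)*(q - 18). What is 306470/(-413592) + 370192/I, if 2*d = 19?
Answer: 789980319/142228484 ≈ 5.5543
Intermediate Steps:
d = 19/2 (d = (½)*19 = 19/2 ≈ 9.5000)
s(q) = q*(-18 + q) (s(q) = ((q + q)*(q - 18))/2 = ((2*q)*(-18 + q))/2 = (2*q*(-18 + q))/2 = q*(-18 + q))
v(E, G) = -227/2 - G (v(E, G) = 19/2 + (-123 - G) = -227/2 - G)
I = 117609/2 (I = (-227/2 - (-7)*(-18 - 7)) + 59093 = (-227/2 - (-7)*(-25)) + 59093 = (-227/2 - 1*175) + 59093 = (-227/2 - 175) + 59093 = -577/2 + 59093 = 117609/2 ≈ 58805.)
306470/(-413592) + 370192/I = 306470/(-413592) + 370192/(117609/2) = 306470*(-1/413592) + 370192*(2/117609) = -8065/10884 + 740384/117609 = 789980319/142228484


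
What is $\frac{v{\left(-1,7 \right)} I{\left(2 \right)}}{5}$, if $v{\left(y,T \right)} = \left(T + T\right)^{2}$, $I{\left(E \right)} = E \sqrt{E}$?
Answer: $\frac{392 \sqrt{2}}{5} \approx 110.87$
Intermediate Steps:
$I{\left(E \right)} = E^{\frac{3}{2}}$
$v{\left(y,T \right)} = 4 T^{2}$ ($v{\left(y,T \right)} = \left(2 T\right)^{2} = 4 T^{2}$)
$\frac{v{\left(-1,7 \right)} I{\left(2 \right)}}{5} = \frac{4 \cdot 7^{2} \cdot 2^{\frac{3}{2}}}{5} = 4 \cdot 49 \cdot 2 \sqrt{2} \cdot \frac{1}{5} = 196 \cdot 2 \sqrt{2} \cdot \frac{1}{5} = 392 \sqrt{2} \cdot \frac{1}{5} = \frac{392 \sqrt{2}}{5}$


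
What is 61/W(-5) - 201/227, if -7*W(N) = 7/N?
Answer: 69034/227 ≈ 304.11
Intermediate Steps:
W(N) = -1/N
61/W(-5) - 201/227 = 61/((-1/(-5))) - 201/227 = 61/((-1*(-⅕))) - 201*1/227 = 61/(⅕) - 201/227 = 61*5 - 201/227 = 305 - 201/227 = 69034/227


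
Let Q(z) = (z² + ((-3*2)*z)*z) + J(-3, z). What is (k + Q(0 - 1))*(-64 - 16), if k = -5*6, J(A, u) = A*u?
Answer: 2560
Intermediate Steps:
Q(z) = -5*z² - 3*z (Q(z) = (z² + ((-3*2)*z)*z) - 3*z = (z² + (-6*z)*z) - 3*z = (z² - 6*z²) - 3*z = -5*z² - 3*z)
k = -30
(k + Q(0 - 1))*(-64 - 16) = (-30 + (0 - 1)*(-3 - 5*(0 - 1)))*(-64 - 16) = (-30 - (-3 - 5*(-1)))*(-80) = (-30 - (-3 + 5))*(-80) = (-30 - 1*2)*(-80) = (-30 - 2)*(-80) = -32*(-80) = 2560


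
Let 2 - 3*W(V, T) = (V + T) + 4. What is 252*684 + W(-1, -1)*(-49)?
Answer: 172368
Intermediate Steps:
W(V, T) = -⅔ - T/3 - V/3 (W(V, T) = ⅔ - ((V + T) + 4)/3 = ⅔ - ((T + V) + 4)/3 = ⅔ - (4 + T + V)/3 = ⅔ + (-4/3 - T/3 - V/3) = -⅔ - T/3 - V/3)
252*684 + W(-1, -1)*(-49) = 252*684 + (-⅔ - ⅓*(-1) - ⅓*(-1))*(-49) = 172368 + (-⅔ + ⅓ + ⅓)*(-49) = 172368 + 0*(-49) = 172368 + 0 = 172368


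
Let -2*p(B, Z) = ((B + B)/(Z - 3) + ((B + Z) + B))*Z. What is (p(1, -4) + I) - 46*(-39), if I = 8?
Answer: 12582/7 ≈ 1797.4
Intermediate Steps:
p(B, Z) = -Z*(Z + 2*B + 2*B/(-3 + Z))/2 (p(B, Z) = -((B + B)/(Z - 3) + ((B + Z) + B))*Z/2 = -((2*B)/(-3 + Z) + (Z + 2*B))*Z/2 = -(2*B/(-3 + Z) + (Z + 2*B))*Z/2 = -(Z + 2*B + 2*B/(-3 + Z))*Z/2 = -Z*(Z + 2*B + 2*B/(-3 + Z))/2)
(p(1, -4) + I) - 46*(-39) = ((½)*(-4)*(-1*(-4)² + 3*(-4) + 4*1 - 2*1*(-4))/(-3 - 4) + 8) - 46*(-39) = ((½)*(-4)*(-1*16 - 12 + 4 + 8)/(-7) + 8) + 1794 = ((½)*(-4)*(-⅐)*(-16 - 12 + 4 + 8) + 8) + 1794 = ((½)*(-4)*(-⅐)*(-16) + 8) + 1794 = (-32/7 + 8) + 1794 = 24/7 + 1794 = 12582/7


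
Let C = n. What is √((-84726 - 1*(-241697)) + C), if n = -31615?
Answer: 22*√259 ≈ 354.06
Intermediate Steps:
C = -31615
√((-84726 - 1*(-241697)) + C) = √((-84726 - 1*(-241697)) - 31615) = √((-84726 + 241697) - 31615) = √(156971 - 31615) = √125356 = 22*√259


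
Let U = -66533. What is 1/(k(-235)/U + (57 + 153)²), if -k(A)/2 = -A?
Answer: 66533/2934105770 ≈ 2.2676e-5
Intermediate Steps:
k(A) = 2*A (k(A) = -(-2)*A = 2*A)
1/(k(-235)/U + (57 + 153)²) = 1/((2*(-235))/(-66533) + (57 + 153)²) = 1/(-470*(-1/66533) + 210²) = 1/(470/66533 + 44100) = 1/(2934105770/66533) = 66533/2934105770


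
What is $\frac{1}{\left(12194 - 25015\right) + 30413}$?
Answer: $\frac{1}{17592} \approx 5.6844 \cdot 10^{-5}$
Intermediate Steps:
$\frac{1}{\left(12194 - 25015\right) + 30413} = \frac{1}{-12821 + 30413} = \frac{1}{17592}$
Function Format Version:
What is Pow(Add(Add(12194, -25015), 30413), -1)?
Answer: Rational(1, 17592) ≈ 5.6844e-5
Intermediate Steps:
Pow(Add(Add(12194, -25015), 30413), -1) = Pow(Add(-12821, 30413), -1) = Pow(17592, -1) = Rational(1, 17592)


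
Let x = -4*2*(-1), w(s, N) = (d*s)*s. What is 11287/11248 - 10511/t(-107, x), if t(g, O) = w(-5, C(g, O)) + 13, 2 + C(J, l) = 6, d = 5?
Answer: -2536307/33744 ≈ -75.163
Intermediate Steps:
C(J, l) = 4 (C(J, l) = -2 + 6 = 4)
w(s, N) = 5*s² (w(s, N) = (5*s)*s = 5*s²)
x = 8 (x = -8*(-1) = 8)
t(g, O) = 138 (t(g, O) = 5*(-5)² + 13 = 5*25 + 13 = 125 + 13 = 138)
11287/11248 - 10511/t(-107, x) = 11287/11248 - 10511/138 = 11287*(1/11248) - 10511*1/138 = 11287/11248 - 457/6 = -2536307/33744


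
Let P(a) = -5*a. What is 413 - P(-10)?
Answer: 363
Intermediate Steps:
413 - P(-10) = 413 - (-5)*(-10) = 413 - 1*50 = 413 - 50 = 363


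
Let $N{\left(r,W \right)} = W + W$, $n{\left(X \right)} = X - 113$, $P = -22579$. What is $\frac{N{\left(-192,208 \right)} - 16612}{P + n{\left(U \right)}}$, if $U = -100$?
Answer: $\frac{4049}{5698} \approx 0.7106$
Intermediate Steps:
$n{\left(X \right)} = -113 + X$ ($n{\left(X \right)} = X - 113 = -113 + X$)
$N{\left(r,W \right)} = 2 W$
$\frac{N{\left(-192,208 \right)} - 16612}{P + n{\left(U \right)}} = \frac{2 \cdot 208 - 16612}{-22579 - 213} = \frac{416 - 16612}{-22579 - 213} = - \frac{16196}{-22792} = \left(-16196\right) \left(- \frac{1}{22792}\right) = \frac{4049}{5698}$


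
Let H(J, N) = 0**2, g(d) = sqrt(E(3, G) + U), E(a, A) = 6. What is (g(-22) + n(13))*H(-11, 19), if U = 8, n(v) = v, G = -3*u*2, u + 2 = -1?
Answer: 0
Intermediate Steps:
u = -3 (u = -2 - 1 = -3)
G = 18 (G = -3*(-3)*2 = 9*2 = 18)
g(d) = sqrt(14) (g(d) = sqrt(6 + 8) = sqrt(14))
H(J, N) = 0
(g(-22) + n(13))*H(-11, 19) = (sqrt(14) + 13)*0 = (13 + sqrt(14))*0 = 0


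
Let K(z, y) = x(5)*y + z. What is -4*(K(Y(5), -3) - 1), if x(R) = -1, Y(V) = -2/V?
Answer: -32/5 ≈ -6.4000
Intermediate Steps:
K(z, y) = z - y (K(z, y) = -y + z = z - y)
-4*(K(Y(5), -3) - 1) = -4*((-2/5 - 1*(-3)) - 1) = -4*((-2*⅕ + 3) - 1) = -4*((-⅖ + 3) - 1) = -4*(13/5 - 1) = -4*8/5 = -32/5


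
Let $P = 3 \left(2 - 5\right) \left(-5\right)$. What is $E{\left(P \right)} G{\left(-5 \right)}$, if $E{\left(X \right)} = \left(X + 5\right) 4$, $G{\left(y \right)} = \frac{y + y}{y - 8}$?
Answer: $\frac{2000}{13} \approx 153.85$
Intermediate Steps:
$P = 45$ ($P = 3 \left(-3\right) \left(-5\right) = \left(-9\right) \left(-5\right) = 45$)
$G{\left(y \right)} = \frac{2 y}{-8 + y}$
$E{\left(X \right)} = 20 + 4 X$ ($E{\left(X \right)} = \left(5 + X\right) 4 = 20 + 4 X$)
$E{\left(P \right)} G{\left(-5 \right)} = \left(20 + 4 \cdot 45\right) 2 \left(-5\right) \frac{1}{-8 - 5} = \left(20 + 180\right) 2 \left(-5\right) \frac{1}{-13} = 200 \cdot 2 \left(-5\right) \left(- \frac{1}{13}\right) = 200 \cdot \frac{10}{13} = \frac{2000}{13}$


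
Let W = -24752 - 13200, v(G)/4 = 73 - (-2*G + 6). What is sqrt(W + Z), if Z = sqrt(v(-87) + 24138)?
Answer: sqrt(-37952 + sqrt(23710)) ≈ 194.42*I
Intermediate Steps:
v(G) = 268 + 8*G (v(G) = 4*(73 - (-2*G + 6)) = 4*(73 - (6 - 2*G)) = 4*(73 + (-6 + 2*G)) = 4*(67 + 2*G) = 268 + 8*G)
W = -37952
Z = sqrt(23710) (Z = sqrt((268 + 8*(-87)) + 24138) = sqrt((268 - 696) + 24138) = sqrt(-428 + 24138) = sqrt(23710) ≈ 153.98)
sqrt(W + Z) = sqrt(-37952 + sqrt(23710))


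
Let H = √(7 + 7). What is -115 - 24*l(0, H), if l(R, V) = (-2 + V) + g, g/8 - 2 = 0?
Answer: -451 - 24*√14 ≈ -540.80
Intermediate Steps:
g = 16 (g = 16 + 8*0 = 16 + 0 = 16)
H = √14 ≈ 3.7417
l(R, V) = 14 + V (l(R, V) = (-2 + V) + 16 = 14 + V)
-115 - 24*l(0, H) = -115 - 24*(14 + √14) = -115 + (-336 - 24*√14) = -451 - 24*√14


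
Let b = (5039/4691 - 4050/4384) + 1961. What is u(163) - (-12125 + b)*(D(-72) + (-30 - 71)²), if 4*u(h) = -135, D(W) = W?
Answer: 1058596960537175/10282672 ≈ 1.0295e+8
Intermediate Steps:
u(h) = -135/4 (u(h) = (¼)*(-135) = -135/4)
b = 20165866005/10282672 (b = (5039*(1/4691) - 4050*1/4384) + 1961 = (5039/4691 - 2025/2192) + 1961 = 1546213/10282672 + 1961 = 20165866005/10282672 ≈ 1961.2)
u(163) - (-12125 + b)*(D(-72) + (-30 - 71)²) = -135/4 - (-12125 + 20165866005/10282672)*(-72 + (-30 - 71)²) = -135/4 - (-104511531995)*(-72 + (-101)²)/10282672 = -135/4 - (-104511531995)*(-72 + 10201)/10282672 = -135/4 - (-104511531995)*10129/10282672 = -135/4 - 1*(-1058597307577355/10282672) = -135/4 + 1058597307577355/10282672 = 1058596960537175/10282672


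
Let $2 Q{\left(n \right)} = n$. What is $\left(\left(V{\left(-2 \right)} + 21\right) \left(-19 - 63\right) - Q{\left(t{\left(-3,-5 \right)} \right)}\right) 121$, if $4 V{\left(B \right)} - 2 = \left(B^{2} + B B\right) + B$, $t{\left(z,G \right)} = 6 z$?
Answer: $-227117$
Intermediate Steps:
$Q{\left(n \right)} = \frac{n}{2}$
$V{\left(B \right)} = \frac{1}{2} + \frac{B^{2}}{2} + \frac{B}{4}$ ($V{\left(B \right)} = \frac{1}{2} + \frac{\left(B^{2} + B B\right) + B}{4} = \frac{1}{2} + \frac{\left(B^{2} + B^{2}\right) + B}{4} = \frac{1}{2} + \frac{2 B^{2} + B}{4} = \frac{1}{2} + \frac{B + 2 B^{2}}{4} = \frac{1}{2} + \left(\frac{B^{2}}{2} + \frac{B}{4}\right) = \frac{1}{2} + \frac{B^{2}}{2} + \frac{B}{4}$)
$\left(\left(V{\left(-2 \right)} + 21\right) \left(-19 - 63\right) - Q{\left(t{\left(-3,-5 \right)} \right)}\right) 121 = \left(\left(\left(\frac{1}{2} + \frac{\left(-2\right)^{2}}{2} + \frac{1}{4} \left(-2\right)\right) + 21\right) \left(-19 - 63\right) - \frac{6 \left(-3\right)}{2}\right) 121 = \left(\left(\left(\frac{1}{2} + \frac{1}{2} \cdot 4 - \frac{1}{2}\right) + 21\right) \left(-82\right) - \frac{1}{2} \left(-18\right)\right) 121 = \left(\left(\left(\frac{1}{2} + 2 - \frac{1}{2}\right) + 21\right) \left(-82\right) - -9\right) 121 = \left(\left(2 + 21\right) \left(-82\right) + 9\right) 121 = \left(23 \left(-82\right) + 9\right) 121 = \left(-1886 + 9\right) 121 = \left(-1877\right) 121 = -227117$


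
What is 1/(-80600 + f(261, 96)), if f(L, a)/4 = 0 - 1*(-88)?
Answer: -1/80248 ≈ -1.2461e-5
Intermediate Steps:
f(L, a) = 352 (f(L, a) = 4*(0 - 1*(-88)) = 4*(0 + 88) = 4*88 = 352)
1/(-80600 + f(261, 96)) = 1/(-80600 + 352) = 1/(-80248) = -1/80248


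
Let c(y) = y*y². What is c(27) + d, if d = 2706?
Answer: 22389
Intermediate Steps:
c(y) = y³
c(27) + d = 27³ + 2706 = 19683 + 2706 = 22389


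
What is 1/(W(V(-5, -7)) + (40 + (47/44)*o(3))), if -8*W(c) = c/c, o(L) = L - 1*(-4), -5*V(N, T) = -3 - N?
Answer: 88/4167 ≈ 0.021118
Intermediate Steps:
V(N, T) = ⅗ + N/5 (V(N, T) = -(-3 - N)/5 = ⅗ + N/5)
o(L) = 4 + L (o(L) = L + 4 = 4 + L)
W(c) = -⅛ (W(c) = -c/(8*c) = -⅛*1 = -⅛)
1/(W(V(-5, -7)) + (40 + (47/44)*o(3))) = 1/(-⅛ + (40 + (47/44)*(4 + 3))) = 1/(-⅛ + (40 + (47*(1/44))*7)) = 1/(-⅛ + (40 + (47/44)*7)) = 1/(-⅛ + (40 + 329/44)) = 1/(-⅛ + 2089/44) = 1/(4167/88) = 88/4167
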